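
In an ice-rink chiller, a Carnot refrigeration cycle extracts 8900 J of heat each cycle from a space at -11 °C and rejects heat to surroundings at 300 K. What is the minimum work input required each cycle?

T_C = -11 °C → -11 + 273.15 = 262.15 K.
COP_R = T_C/(T_H − T_C) = 262.15/37.85 = 6.9260.
W = Q_C/COP_R = 8900/6.9260 = 1290 J.

W_in ≈ 1290 J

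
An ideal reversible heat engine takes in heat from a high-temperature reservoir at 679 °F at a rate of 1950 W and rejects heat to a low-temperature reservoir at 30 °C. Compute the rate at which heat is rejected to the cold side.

T_H = 679 °F → (679 − 32) × 5/9 = 359.44 °C = 632.59 K.
T_C = 30 °C → 30 + 273.15 = 303.15 K.
The Carnot efficiency is η = 1 − T_C/T_H = 1 − 303.15/632.59 = 0.5208.
For a reversible cycle Q_C/Q_H = T_C/T_H, so Q_C = 1950 × 303.15/632.59 = 934 W.

Q̇_C ≈ 934 W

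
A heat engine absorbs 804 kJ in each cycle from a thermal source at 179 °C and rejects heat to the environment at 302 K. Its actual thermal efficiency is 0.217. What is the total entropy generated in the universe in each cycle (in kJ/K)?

T_H = 179 °C → 179 + 273.15 = 452.15 K.
W = η·Q_H = 0.217 × 804 = 174.5 kJ, so Q_C = Q_H − W = 629.5 kJ.
Entropy balance on the reservoirs: −Q_H/T_H = -1.778 kJ/K, +Q_C/T_C = 2.085 kJ/K.
ΔS_univ = −Q_H/T_H + Q_C/T_C = 0.3064 kJ/K (> 0, since η = 0.217 < η_Carnot = 0.332).

ΔS_univ ≈ 0.3064 kJ/K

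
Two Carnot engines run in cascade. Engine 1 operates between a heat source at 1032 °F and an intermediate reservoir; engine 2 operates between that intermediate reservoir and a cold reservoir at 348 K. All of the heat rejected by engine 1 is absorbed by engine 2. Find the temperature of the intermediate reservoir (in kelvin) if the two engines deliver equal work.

T_H = 1032 °F → (1032 − 32) × 5/9 = 555.56 °C = 828.71 K.
For reversible stages Q_m = Q_H·(T_m/T_H). Setting W₁ = Q_H(1 − T_m/T_H) equal to W₂ = Q_m(1 − T_C/T_m) = Q_H·(T_m − T_C)/T_H gives T_H − T_m = T_m − T_C, so T_m = (T_H + T_C)/2 = (828.71 + 348.00)/2 = 588 K.

T_m ≈ 588 K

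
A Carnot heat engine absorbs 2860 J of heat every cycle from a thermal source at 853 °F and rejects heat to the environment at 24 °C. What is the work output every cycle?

T_H = 853 °F → (853 − 32) × 5/9 = 456.11 °C = 729.26 K.
T_C = 24 °C → 24 + 273.15 = 297.15 K.
The Carnot efficiency is η = 1 − T_C/T_H = 1 − 297.15/729.26 = 0.5925.
W = η·Q_H = 0.5925 × 2860 = 1690 J.

W ≈ 1690 J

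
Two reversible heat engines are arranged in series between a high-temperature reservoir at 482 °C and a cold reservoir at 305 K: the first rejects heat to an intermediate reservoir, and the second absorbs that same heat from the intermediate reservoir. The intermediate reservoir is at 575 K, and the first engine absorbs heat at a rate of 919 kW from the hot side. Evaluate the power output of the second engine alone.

Ẇ₂ ≈ 329 kW

T_H = 482 °C → 482 + 273.15 = 755.15 K.
Heat entering the second stage: Q_m = Q_H·(T_m/T_H) = 919 × 575.00/755.15 = 700 kW.
Second-stage efficiency η₂ = 1 − T_C/T_m = 1 − 305.00/575.00 = 0.4696, so W₂ = η₂·Q_m = 329 kW.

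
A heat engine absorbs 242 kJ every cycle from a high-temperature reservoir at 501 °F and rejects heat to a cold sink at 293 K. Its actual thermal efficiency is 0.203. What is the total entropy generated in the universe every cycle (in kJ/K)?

T_H = 501 °F → (501 − 32) × 5/9 = 260.56 °C = 533.71 K.
W = η·Q_H = 0.203 × 242 = 49.13 kJ, so Q_C = Q_H − W = 192.9 kJ.
The hot reservoir loses entropy Q_H/T_H = 242/533.71 = 0.4534 kJ/K; the cold reservoir gains Q_C/T_C = 192.9/293.00 = 0.6583 kJ/K.
ΔS_univ = −Q_H/T_H + Q_C/T_C = 0.2048 kJ/K (> 0, since η = 0.203 < η_Carnot = 0.451).

ΔS_univ ≈ 0.2048 kJ/K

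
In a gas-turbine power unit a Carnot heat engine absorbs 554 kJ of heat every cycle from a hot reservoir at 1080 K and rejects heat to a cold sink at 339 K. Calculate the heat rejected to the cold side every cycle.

Carnot efficiency: η = 1 − T_C/T_H = 1 − 339.00/1080.00 = 0.6861.
For a reversible cycle Q_C/Q_H = T_C/T_H, so Q_C = 554 × 339.00/1080.00 = 174 kJ.

Q_C ≈ 174 kJ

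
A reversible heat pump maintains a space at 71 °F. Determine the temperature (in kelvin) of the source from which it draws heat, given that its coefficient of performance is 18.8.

T_C ≈ 279.1 K

T_H = 71 °F → (71 − 32) × 5/9 = 21.67 °C = 294.82 K.
COP_HP = T_H/(T_H − T_C) ⇒ T_C = T_H·(COP_HP − 1)/COP_HP = 294.82 × (18.8 − 1)/18.8 = 279.1 K.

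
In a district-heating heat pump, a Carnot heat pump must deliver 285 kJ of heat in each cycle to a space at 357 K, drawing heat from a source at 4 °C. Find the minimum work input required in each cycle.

T_C = 4 °C → 4 + 273.15 = 277.15 K.
Reversible heating COP: COP_HP = T_H/(T_H − T_C) = 357.00/79.85 = 4.4709.
W = Q_H/COP_HP = 285/4.4709 = 63.7 kJ.

W_in ≈ 63.7 kJ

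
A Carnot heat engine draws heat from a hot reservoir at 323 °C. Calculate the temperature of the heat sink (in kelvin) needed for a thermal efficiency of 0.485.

T_H = 323 °C → 323 + 273.15 = 596.15 K.
From η = 1 − T_C/T_H, T_C = T_H·(1 − η) = 596.15 × (1 − 0.485) = 307 K.

T_C ≈ 307 K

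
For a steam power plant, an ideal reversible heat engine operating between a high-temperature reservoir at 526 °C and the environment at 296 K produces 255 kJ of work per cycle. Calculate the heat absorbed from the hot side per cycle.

T_H = 526 °C → 526 + 273.15 = 799.15 K.
The Carnot efficiency is η = 1 − T_C/T_H = 1 − 296.00/799.15 = 0.6296.
Q_H = W/η = 255/0.6296 = 405 kJ.

Q_H ≈ 405 kJ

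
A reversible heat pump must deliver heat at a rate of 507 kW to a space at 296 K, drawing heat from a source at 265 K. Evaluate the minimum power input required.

For a reversible heat pump, COP_HP = T_H/(T_H − T_C) = 296.00/31.00 = 9.5484.
W = Q_H/COP_HP = 507/9.5484 = 53.1 kW.

Ẇ_in ≈ 53.1 kW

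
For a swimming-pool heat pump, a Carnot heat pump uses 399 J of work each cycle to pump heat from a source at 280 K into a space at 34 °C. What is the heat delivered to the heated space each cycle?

Q_H ≈ 4514 J

T_H = 34 °C → 34 + 273.15 = 307.15 K.
The Carnot heat-pump COP is COP_HP = T_H/(T_H − T_C) = 307.15/27.15 = 11.3131.
Q_H = COP_HP · W = 11.3131 × 399 = 4514 J.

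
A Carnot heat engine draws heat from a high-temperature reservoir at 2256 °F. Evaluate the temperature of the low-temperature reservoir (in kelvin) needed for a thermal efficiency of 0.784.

T_C ≈ 326 K

T_H = 2256 °F → (2256 − 32) × 5/9 = 1235.56 °C = 1508.71 K.
From η = 1 − T_C/T_H, T_C = T_H·(1 − η) = 1508.71 × (1 − 0.784) = 326 K.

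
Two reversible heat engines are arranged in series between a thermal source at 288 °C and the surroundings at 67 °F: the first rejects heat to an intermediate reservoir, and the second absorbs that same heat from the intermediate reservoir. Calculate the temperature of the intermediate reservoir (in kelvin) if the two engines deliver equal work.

T_H = 288 °C → 288 + 273.15 = 561.15 K.
T_C = 67 °F → (67 − 32) × 5/9 = 19.44 °C = 292.59 K.
For reversible stages Q_m = Q_H·(T_m/T_H). Setting W₁ = Q_H(1 − T_m/T_H) equal to W₂ = Q_m(1 − T_C/T_m) = Q_H·(T_m − T_C)/T_H gives T_H − T_m = T_m − T_C, so T_m = (T_H + T_C)/2 = (561.15 + 292.59)/2 = 427 K.

T_m ≈ 427 K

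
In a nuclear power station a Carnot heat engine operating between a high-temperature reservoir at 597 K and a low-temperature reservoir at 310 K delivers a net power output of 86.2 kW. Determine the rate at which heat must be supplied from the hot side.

Q̇_H ≈ 179 kW

Carnot efficiency: η = 1 − T_C/T_H = 1 − 310.00/597.00 = 0.4807.
Q_H = W/η = 86.2/0.4807 = 179 kW.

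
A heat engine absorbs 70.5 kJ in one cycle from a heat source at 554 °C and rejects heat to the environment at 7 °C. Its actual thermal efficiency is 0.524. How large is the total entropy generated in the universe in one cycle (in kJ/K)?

ΔS_univ ≈ 0.0346 kJ/K

T_H = 554 °C → 554 + 273.15 = 827.15 K.
T_C = 7 °C → 7 + 273.15 = 280.15 K.
W = η·Q_H = 0.524 × 70.5 = 36.94 kJ, so Q_C = Q_H − W = 33.56 kJ.
The hot reservoir loses entropy Q_H/T_H = 70.5/827.15 = 0.08523 kJ/K; the cold reservoir gains Q_C/T_C = 33.56/280.15 = 0.1198 kJ/K.
ΔS_univ = −Q_H/T_H + Q_C/T_C = 0.0346 kJ/K (> 0, since η = 0.524 < η_Carnot = 0.661).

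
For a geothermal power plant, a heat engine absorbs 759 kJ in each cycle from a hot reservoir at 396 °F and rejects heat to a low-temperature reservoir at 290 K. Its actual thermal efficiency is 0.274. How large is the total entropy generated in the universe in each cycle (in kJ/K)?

T_H = 396 °F → (396 − 32) × 5/9 = 202.22 °C = 475.37 K.
W = η·Q_H = 0.274 × 759 = 208.0 kJ, so Q_C = Q_H − W = 551.0 kJ.
Entropy balance on the reservoirs: −Q_H/T_H = -1.597 kJ/K, +Q_C/T_C = 1.900 kJ/K.
ΔS_univ = −Q_H/T_H + Q_C/T_C = 0.303 kJ/K (> 0, since η = 0.274 < η_Carnot = 0.390).

ΔS_univ ≈ 0.303 kJ/K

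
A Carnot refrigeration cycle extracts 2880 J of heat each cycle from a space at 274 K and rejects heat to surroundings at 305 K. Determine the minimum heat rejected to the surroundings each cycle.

Q_H ≈ 3206 J

For a reversible cycle Q_H/Q_C = T_H/T_C, so Q_H = Q_C·T_H/T_C = 2880 × 305.00/274.00 = 3206 J.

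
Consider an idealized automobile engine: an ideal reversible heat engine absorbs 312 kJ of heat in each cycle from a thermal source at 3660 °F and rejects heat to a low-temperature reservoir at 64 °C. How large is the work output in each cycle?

T_H = 3660 °F → (3660 − 32) × 5/9 = 2015.56 °C = 2288.71 K.
T_C = 64 °C → 64 + 273.15 = 337.15 K.
Carnot efficiency: η = 1 − T_C/T_H = 1 − 337.15/2288.71 = 0.8527.
W = η·Q_H = 0.8527 × 312 = 266.0 kJ.

W ≈ 266.0 kJ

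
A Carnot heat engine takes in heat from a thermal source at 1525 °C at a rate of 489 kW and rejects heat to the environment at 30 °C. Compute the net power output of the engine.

T_H = 1525 °C → 1525 + 273.15 = 1798.15 K.
T_C = 30 °C → 30 + 273.15 = 303.15 K.
Carnot efficiency: η = 1 − T_C/T_H = 1 − 303.15/1798.15 = 0.8314.
W = η·Q_H = 0.8314 × 489 = 407 kW.

Ẇ ≈ 407 kW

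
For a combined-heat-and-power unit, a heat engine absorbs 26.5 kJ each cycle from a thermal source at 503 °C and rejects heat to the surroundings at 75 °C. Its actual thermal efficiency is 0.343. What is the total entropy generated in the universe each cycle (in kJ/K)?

T_H = 503 °C → 503 + 273.15 = 776.15 K.
T_C = 75 °C → 75 + 273.15 = 348.15 K.
W = η·Q_H = 0.343 × 26.5 = 9.090 kJ, so Q_C = Q_H − W = 17.41 kJ.
Reservoir entropy changes: ΔS_H = −Q_H/T_H = −26.5/776.15 = -0.03414 kJ/K and ΔS_C = +Q_C/T_C = 17.41/348.15 = 0.05001 kJ/K.
ΔS_univ = −Q_H/T_H + Q_C/T_C = 0.0159 kJ/K (> 0, since η = 0.343 < η_Carnot = 0.551).

ΔS_univ ≈ 0.0159 kJ/K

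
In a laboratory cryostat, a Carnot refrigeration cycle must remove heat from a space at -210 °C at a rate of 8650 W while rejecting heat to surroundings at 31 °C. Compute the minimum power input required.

T_H = 31 °C → 31 + 273.15 = 304.15 K.
T_C = -210 °C → -210 + 273.15 = 63.15 K.
For a reversible refrigerator, COP_R = T_C/(T_H − T_C) = 63.15/241.00 = 0.2620.
W = Q_C/COP_R = 8650/0.2620 = 33000 W.

Ẇ_in ≈ 33000 W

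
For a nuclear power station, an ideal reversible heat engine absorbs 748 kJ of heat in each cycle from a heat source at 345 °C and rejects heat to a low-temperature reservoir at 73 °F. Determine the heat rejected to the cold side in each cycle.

T_H = 345 °C → 345 + 273.15 = 618.15 K.
T_C = 73 °F → (73 − 32) × 5/9 = 22.78 °C = 295.93 K.
The Carnot efficiency is η = 1 − T_C/T_H = 1 − 295.93/618.15 = 0.5213.
For a reversible cycle Q_C/Q_H = T_C/T_H, so Q_C = 748 × 295.93/618.15 = 358.1 kJ.

Q_C ≈ 358.1 kJ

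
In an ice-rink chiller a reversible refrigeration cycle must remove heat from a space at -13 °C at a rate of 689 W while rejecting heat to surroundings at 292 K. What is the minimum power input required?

Ẇ_in ≈ 84.4 W

T_C = -13 °C → -13 + 273.15 = 260.15 K.
The reversible coefficient of performance is COP_R = T_C/(T_H − T_C) = 260.15/31.85 = 8.1680.
W = Q_C/COP_R = 689/8.1680 = 84.4 W.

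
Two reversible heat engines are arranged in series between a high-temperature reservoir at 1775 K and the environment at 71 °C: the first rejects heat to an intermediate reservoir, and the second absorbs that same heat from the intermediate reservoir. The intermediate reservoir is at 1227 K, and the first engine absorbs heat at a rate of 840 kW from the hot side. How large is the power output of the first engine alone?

Ẇ₁ ≈ 259.3 kW

T_C = 71 °C → 71 + 273.15 = 344.15 K.
First-stage efficiency η₁ = 1 − T_m/T_H = 1 − 1227.00/1775.00 = 0.3087.
W₁ = η₁·Q_H = 0.3087 × 840 = 259.3 kW.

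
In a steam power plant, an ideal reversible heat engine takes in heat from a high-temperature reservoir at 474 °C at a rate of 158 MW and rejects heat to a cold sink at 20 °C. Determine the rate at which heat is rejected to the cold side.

Q̇_C ≈ 62.0 MW

T_H = 474 °C → 474 + 273.15 = 747.15 K.
T_C = 20 °C → 20 + 273.15 = 293.15 K.
The Carnot efficiency is η = 1 − T_C/T_H = 1 − 293.15/747.15 = 0.6076.
For a reversible cycle Q_C/Q_H = T_C/T_H, so Q_C = 158 × 293.15/747.15 = 62.0 MW.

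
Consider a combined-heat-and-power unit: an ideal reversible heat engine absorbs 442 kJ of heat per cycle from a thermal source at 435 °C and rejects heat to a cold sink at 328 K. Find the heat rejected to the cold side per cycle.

T_H = 435 °C → 435 + 273.15 = 708.15 K.
The Carnot efficiency is η = 1 − T_C/T_H = 1 − 328.00/708.15 = 0.5368.
For a reversible cycle Q_C/Q_H = T_C/T_H, so Q_C = 442 × 328.00/708.15 = 205 kJ.

Q_C ≈ 205 kJ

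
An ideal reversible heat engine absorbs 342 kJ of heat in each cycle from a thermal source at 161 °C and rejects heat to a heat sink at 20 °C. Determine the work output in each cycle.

W ≈ 111 kJ

T_H = 161 °C → 161 + 273.15 = 434.15 K.
T_C = 20 °C → 20 + 273.15 = 293.15 K.
Since the cycle is reversible, η = 1 − T_C/T_H = 1 − 293.15/434.15 = 0.3248.
W = η·Q_H = 0.3248 × 342 = 111 kJ.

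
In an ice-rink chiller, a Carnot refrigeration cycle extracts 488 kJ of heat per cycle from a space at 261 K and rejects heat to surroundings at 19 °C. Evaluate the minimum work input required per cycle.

T_H = 19 °C → 19 + 273.15 = 292.15 K.
Carnot COP: COP_R = T_C/(T_H − T_C) = 261.00/31.15 = 8.3788.
W = Q_C/COP_R = 488/8.3788 = 58.2 kJ.

W_in ≈ 58.2 kJ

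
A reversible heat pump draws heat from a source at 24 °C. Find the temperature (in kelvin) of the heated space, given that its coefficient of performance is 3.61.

T_H ≈ 411 K

T_C = 24 °C → 24 + 273.15 = 297.15 K.
COP_HP = T_H/(T_H − T_C) ⇒ T_H = T_C·COP_HP/(COP_HP − 1) = 297.15 × 3.61/(3.61 − 1) = 411 K.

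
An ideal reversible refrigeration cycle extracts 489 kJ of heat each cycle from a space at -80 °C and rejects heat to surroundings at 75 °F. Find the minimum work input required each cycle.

W_in ≈ 263 kJ

T_H = 75 °F → (75 − 32) × 5/9 = 23.89 °C = 297.04 K.
T_C = -80 °C → -80 + 273.15 = 193.15 K.
The reversible coefficient of performance is COP_R = T_C/(T_H − T_C) = 193.15/103.89 = 1.8592.
W = Q_C/COP_R = 489/1.8592 = 263 kJ.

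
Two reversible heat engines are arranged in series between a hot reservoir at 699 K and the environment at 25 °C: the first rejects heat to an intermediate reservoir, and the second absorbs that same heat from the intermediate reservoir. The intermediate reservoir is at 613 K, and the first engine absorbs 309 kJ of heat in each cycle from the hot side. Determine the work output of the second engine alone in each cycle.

W₂ ≈ 139 kJ

T_C = 25 °C → 25 + 273.15 = 298.15 K.
Heat entering the second stage: Q_m = Q_H·(T_m/T_H) = 309 × 613.00/699.00 = 271 kJ.
Second-stage efficiency η₂ = 1 − T_C/T_m = 1 − 298.15/613.00 = 0.5136, so W₂ = η₂·Q_m = 139 kJ.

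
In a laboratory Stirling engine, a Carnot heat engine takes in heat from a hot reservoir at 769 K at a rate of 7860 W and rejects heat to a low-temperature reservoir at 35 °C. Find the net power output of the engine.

T_C = 35 °C → 35 + 273.15 = 308.15 K.
The Carnot efficiency is η = 1 − T_C/T_H = 1 − 308.15/769.00 = 0.5993.
W = η·Q_H = 0.5993 × 7860 = 4710 W.

Ẇ ≈ 4710 W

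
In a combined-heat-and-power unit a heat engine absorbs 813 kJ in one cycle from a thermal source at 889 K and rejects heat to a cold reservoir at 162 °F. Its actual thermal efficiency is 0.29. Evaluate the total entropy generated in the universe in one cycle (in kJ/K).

T_C = 162 °F → (162 − 32) × 5/9 = 72.22 °C = 345.37 K.
W = η·Q_H = 0.29 × 813 = 235.8 kJ, so Q_C = Q_H − W = 577.2 kJ.
Entropy balance on the reservoirs: −Q_H/T_H = -0.9145 kJ/K, +Q_C/T_C = 1.671 kJ/K.
ΔS_univ = −Q_H/T_H + Q_C/T_C = 0.757 kJ/K (> 0, since η = 0.29 < η_Carnot = 0.612).

ΔS_univ ≈ 0.757 kJ/K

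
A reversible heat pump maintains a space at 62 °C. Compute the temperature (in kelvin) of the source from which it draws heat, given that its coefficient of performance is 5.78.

T_C ≈ 277 K

T_H = 62 °C → 62 + 273.15 = 335.15 K.
COP_HP = T_H/(T_H − T_C) ⇒ T_C = T_H·(COP_HP − 1)/COP_HP = 335.15 × (5.78 − 1)/5.78 = 277 K.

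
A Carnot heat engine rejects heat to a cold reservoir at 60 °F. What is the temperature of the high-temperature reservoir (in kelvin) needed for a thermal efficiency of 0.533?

T_C = 60 °F → (60 − 32) × 5/9 = 15.56 °C = 288.71 K.
From η = 1 − T_C/T_H, solving for T_H gives T_H = T_C/(1 − η) = 288.71/(1 − 0.533) = 618 K.

T_H ≈ 618 K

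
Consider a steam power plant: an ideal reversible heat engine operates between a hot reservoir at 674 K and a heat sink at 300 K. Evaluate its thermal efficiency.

η ≈ 0.5549

The Carnot efficiency is η = 1 − T_C/T_H = 1 − 300.00/674.00 = 0.5549.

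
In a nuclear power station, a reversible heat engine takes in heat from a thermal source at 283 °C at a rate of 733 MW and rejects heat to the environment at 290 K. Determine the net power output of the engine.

T_H = 283 °C → 283 + 273.15 = 556.15 K.
Since the cycle is reversible, η = 1 − T_C/T_H = 1 − 290.00/556.15 = 0.4786.
W = η·Q_H = 0.4786 × 733 = 351 MW.

Ẇ ≈ 351 MW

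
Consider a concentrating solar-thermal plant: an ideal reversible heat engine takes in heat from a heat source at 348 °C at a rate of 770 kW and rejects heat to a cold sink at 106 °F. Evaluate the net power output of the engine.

T_H = 348 °C → 348 + 273.15 = 621.15 K.
T_C = 106 °F → (106 − 32) × 5/9 = 41.11 °C = 314.26 K.
The Carnot efficiency is η = 1 − T_C/T_H = 1 − 314.26/621.15 = 0.4941.
W = η·Q_H = 0.4941 × 770 = 380 kW.

Ẇ ≈ 380 kW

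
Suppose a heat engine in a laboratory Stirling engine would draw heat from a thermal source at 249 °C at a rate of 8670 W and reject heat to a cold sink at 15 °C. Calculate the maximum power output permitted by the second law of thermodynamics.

Ẇ_max ≈ 3885 W

T_H = 249 °C → 249 + 273.15 = 522.15 K.
T_C = 15 °C → 15 + 273.15 = 288.15 K.
The upper bound on efficiency is η_max = 1 − T_C/T_H = 1 − 288.15/522.15 = 0.4481.
W_max = η_max · Q_H = 0.4481 × 8670 = 3885 W.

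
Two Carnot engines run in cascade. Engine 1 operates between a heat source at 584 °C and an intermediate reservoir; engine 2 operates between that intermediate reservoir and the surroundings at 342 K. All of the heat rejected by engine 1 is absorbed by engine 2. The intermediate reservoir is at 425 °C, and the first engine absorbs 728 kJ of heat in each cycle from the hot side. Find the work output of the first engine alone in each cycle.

T_H = 584 °C → 584 + 273.15 = 857.15 K.
T_m = 425 °C → 425 + 273.15 = 698.15 K.
First-stage efficiency η₁ = 1 − T_m/T_H = 1 − 698.15/857.15 = 0.1855.
W₁ = η₁·Q_H = 0.1855 × 728 = 135 kJ.

W₁ ≈ 135 kJ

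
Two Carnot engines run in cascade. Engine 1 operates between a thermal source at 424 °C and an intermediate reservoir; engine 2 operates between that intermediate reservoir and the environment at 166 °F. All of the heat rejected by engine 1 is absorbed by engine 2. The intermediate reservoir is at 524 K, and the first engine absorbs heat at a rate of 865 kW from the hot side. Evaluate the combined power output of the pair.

T_H = 424 °C → 424 + 273.15 = 697.15 K.
T_C = 166 °F → (166 − 32) × 5/9 = 74.44 °C = 347.59 K.
Two reversible stages in series are equivalent to a single Carnot engine between T_H and T_C, so η_total = 1 − T_C/T_H = 1 − 347.59/697.15 = 0.5014.
W_total = η_total · Q_H = 0.5014 × 865 = 434 kW.

Ẇ_total ≈ 434 kW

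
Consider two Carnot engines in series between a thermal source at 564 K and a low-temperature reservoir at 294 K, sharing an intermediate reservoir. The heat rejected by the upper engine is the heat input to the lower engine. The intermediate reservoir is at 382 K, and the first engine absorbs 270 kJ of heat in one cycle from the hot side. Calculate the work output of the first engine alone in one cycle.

First-stage efficiency η₁ = 1 − T_m/T_H = 1 − 382.00/564.00 = 0.3227.
W₁ = η₁·Q_H = 0.3227 × 270 = 87.1 kJ.

W₁ ≈ 87.1 kJ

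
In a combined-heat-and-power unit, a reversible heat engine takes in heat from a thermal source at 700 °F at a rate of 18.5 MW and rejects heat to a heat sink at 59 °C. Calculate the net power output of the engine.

Ẇ ≈ 8.96 MW

T_H = 700 °F → (700 − 32) × 5/9 = 371.11 °C = 644.26 K.
T_C = 59 °C → 59 + 273.15 = 332.15 K.
The Carnot efficiency is η = 1 − T_C/T_H = 1 − 332.15/644.26 = 0.4844.
W = η·Q_H = 0.4844 × 18.5 = 8.96 MW.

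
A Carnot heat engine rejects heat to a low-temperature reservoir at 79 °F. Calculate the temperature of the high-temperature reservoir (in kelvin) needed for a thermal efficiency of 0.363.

T_C = 79 °F → (79 − 32) × 5/9 = 26.11 °C = 299.26 K.
From η = 1 − T_C/T_H, solving for T_H gives T_H = T_C/(1 − η) = 299.26/(1 − 0.363) = 469.8 K.

T_H ≈ 469.8 K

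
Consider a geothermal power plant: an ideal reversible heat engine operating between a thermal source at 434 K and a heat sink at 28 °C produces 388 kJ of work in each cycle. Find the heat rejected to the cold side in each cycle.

Q_C ≈ 880 kJ

T_C = 28 °C → 28 + 273.15 = 301.15 K.
Carnot efficiency: η = 1 − T_C/T_H = 1 − 301.15/434.00 = 0.3061.
Since Q_C/Q_H = T_C/T_H and Q_H = W/η, Q_C = W·T_C/(T_H − T_C) = 388 × 301.15/132.85 = 880 kJ.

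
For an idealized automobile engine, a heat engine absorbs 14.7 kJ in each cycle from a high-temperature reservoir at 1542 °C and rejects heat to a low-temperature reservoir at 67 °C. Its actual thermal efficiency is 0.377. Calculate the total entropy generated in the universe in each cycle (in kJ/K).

ΔS_univ ≈ 0.0188 kJ/K

T_H = 1542 °C → 1542 + 273.15 = 1815.15 K.
T_C = 67 °C → 67 + 273.15 = 340.15 K.
W = η·Q_H = 0.377 × 14.7 = 5.542 kJ, so Q_C = Q_H − W = 9.158 kJ.
The hot reservoir loses entropy Q_H/T_H = 14.7/1815.15 = 0.008099 kJ/K; the cold reservoir gains Q_C/T_C = 9.158/340.15 = 0.02692 kJ/K.
ΔS_univ = −Q_H/T_H + Q_C/T_C = 0.0188 kJ/K (> 0, since η = 0.377 < η_Carnot = 0.813).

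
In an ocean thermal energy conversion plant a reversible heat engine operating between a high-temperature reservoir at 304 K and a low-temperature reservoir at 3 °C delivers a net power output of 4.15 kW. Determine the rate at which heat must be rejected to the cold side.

T_C = 3 °C → 3 + 273.15 = 276.15 K.
η_rev = 1 − T_C/T_H = 1 − 276.15/304.00 = 0.0916.
Since Q_C/Q_H = T_C/T_H and Q_H = W/η, Q_C = W·T_C/(T_H − T_C) = 4.15 × 276.15/27.85 = 41.1 kW.

Q̇_C ≈ 41.1 kW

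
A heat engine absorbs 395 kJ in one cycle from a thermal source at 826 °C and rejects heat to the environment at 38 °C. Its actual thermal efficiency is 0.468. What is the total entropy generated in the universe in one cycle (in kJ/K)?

ΔS_univ ≈ 0.3160 kJ/K

T_H = 826 °C → 826 + 273.15 = 1099.15 K.
T_C = 38 °C → 38 + 273.15 = 311.15 K.
W = η·Q_H = 0.468 × 395 = 184.9 kJ, so Q_C = Q_H − W = 210.1 kJ.
Reservoir entropy changes: ΔS_H = −Q_H/T_H = −395/1099.15 = -0.3594 kJ/K and ΔS_C = +Q_C/T_C = 210.1/311.15 = 0.6754 kJ/K.
ΔS_univ = −Q_H/T_H + Q_C/T_C = 0.3160 kJ/K (> 0, since η = 0.468 < η_Carnot = 0.717).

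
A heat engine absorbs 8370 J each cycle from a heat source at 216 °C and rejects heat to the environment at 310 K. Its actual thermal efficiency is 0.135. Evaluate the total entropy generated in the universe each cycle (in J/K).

T_H = 216 °C → 216 + 273.15 = 489.15 K.
W = η·Q_H = 0.135 × 8370 = 1130 J, so Q_C = Q_H − W = 7240 J.
Reservoir entropy changes: ΔS_H = −Q_H/T_H = −8370/489.15 = -17.11 J/K and ΔS_C = +Q_C/T_C = 7240/310.00 = 23.36 J/K.
ΔS_univ = −Q_H/T_H + Q_C/T_C = 6.244 J/K (> 0, since η = 0.135 < η_Carnot = 0.366).

ΔS_univ ≈ 6.244 J/K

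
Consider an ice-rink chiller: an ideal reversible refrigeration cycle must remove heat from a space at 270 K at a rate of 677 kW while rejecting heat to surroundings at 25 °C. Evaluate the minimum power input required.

Ẇ_in ≈ 70.6 kW

T_H = 25 °C → 25 + 273.15 = 298.15 K.
Carnot COP: COP_R = T_C/(T_H − T_C) = 270.00/28.15 = 9.5915.
W = Q_C/COP_R = 677/9.5915 = 70.6 kW.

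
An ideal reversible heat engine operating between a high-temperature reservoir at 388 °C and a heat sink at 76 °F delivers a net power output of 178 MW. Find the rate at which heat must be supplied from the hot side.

T_H = 388 °C → 388 + 273.15 = 661.15 K.
T_C = 76 °F → (76 − 32) × 5/9 = 24.44 °C = 297.59 K.
η_rev = 1 − T_C/T_H = 1 − 297.59/661.15 = 0.5499.
Q_H = W/η = 178/0.5499 = 324 MW.

Q̇_H ≈ 324 MW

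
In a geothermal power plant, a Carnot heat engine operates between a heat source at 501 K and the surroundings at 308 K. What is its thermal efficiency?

η ≈ 0.3852

The Carnot efficiency is η = 1 − T_C/T_H = 1 − 308.00/501.00 = 0.3852.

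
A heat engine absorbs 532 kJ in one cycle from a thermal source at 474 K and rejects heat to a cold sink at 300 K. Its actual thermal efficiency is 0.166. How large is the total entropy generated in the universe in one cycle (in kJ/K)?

W = η·Q_H = 0.166 × 532 = 88.31 kJ, so Q_C = Q_H − W = 443.7 kJ.
Entropy balance on the reservoirs: −Q_H/T_H = -1.122 kJ/K, +Q_C/T_C = 1.479 kJ/K.
ΔS_univ = −Q_H/T_H + Q_C/T_C = 0.3566 kJ/K (> 0, since η = 0.166 < η_Carnot = 0.367).

ΔS_univ ≈ 0.3566 kJ/K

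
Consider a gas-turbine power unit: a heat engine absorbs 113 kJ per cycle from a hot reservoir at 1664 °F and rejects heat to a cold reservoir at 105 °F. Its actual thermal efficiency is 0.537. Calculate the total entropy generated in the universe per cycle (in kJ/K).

T_H = 1664 °F → (1664 − 32) × 5/9 = 906.67 °C = 1179.82 K.
T_C = 105 °F → (105 − 32) × 5/9 = 40.56 °C = 313.71 K.
W = η·Q_H = 0.537 × 113 = 60.68 kJ, so Q_C = Q_H − W = 52.32 kJ.
The hot reservoir loses entropy Q_H/T_H = 113/1179.82 = 0.09578 kJ/K; the cold reservoir gains Q_C/T_C = 52.32/313.71 = 0.1668 kJ/K.
ΔS_univ = −Q_H/T_H + Q_C/T_C = 0.07100 kJ/K (> 0, since η = 0.537 < η_Carnot = 0.734).

ΔS_univ ≈ 0.07100 kJ/K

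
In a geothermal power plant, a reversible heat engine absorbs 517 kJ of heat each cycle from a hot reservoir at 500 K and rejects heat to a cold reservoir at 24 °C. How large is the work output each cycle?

T_C = 24 °C → 24 + 273.15 = 297.15 K.
Since the cycle is reversible, η = 1 − T_C/T_H = 1 − 297.15/500.00 = 0.4057.
W = η·Q_H = 0.4057 × 517 = 210 kJ.

W ≈ 210 kJ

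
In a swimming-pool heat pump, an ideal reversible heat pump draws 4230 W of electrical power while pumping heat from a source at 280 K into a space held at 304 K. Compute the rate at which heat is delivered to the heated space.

COP_HP = T_H/(T_H − T_C) = 304.00/24.00 = 12.6667.
Q_H = COP_HP · W = 12.6667 × 4230 = 53600 W.

Q̇_H ≈ 53600 W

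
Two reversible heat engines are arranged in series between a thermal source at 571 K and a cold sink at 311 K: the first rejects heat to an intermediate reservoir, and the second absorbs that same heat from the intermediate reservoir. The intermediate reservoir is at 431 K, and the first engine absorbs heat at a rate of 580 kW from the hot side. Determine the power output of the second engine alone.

Heat entering the second stage: Q_m = Q_H·(T_m/T_H) = 580 × 431.00/571.00 = 438 kW.
Second-stage efficiency η₂ = 1 − T_C/T_m = 1 − 311.00/431.00 = 0.2784, so W₂ = η₂·Q_m = 122 kW.

Ẇ₂ ≈ 122 kW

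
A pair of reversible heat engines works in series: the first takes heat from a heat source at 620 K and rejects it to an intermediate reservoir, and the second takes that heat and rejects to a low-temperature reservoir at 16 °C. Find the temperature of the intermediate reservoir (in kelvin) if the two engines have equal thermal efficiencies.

T_C = 16 °C → 16 + 273.15 = 289.15 K.
Equal efficiencies require 1 − T_m/T_H = 1 − T_C/T_m, i.e. T_m/T_H = T_C/T_m, so T_m = √(T_H·T_C) = √(620.00 × 289.15) = 423 K.

T_m ≈ 423 K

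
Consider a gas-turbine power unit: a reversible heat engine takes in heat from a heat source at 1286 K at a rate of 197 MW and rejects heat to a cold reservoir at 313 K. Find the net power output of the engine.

Ẇ ≈ 149 MW

Since the cycle is reversible, η = 1 − T_C/T_H = 1 − 313.00/1286.00 = 0.7566.
W = η·Q_H = 0.7566 × 197 = 149 MW.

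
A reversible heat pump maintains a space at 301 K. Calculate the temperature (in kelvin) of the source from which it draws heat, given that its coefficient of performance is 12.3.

COP_HP = T_H/(T_H − T_C) ⇒ T_C = T_H·(COP_HP − 1)/COP_HP = 301.00 × (12.3 − 1)/12.3 = 277 K.

T_C ≈ 277 K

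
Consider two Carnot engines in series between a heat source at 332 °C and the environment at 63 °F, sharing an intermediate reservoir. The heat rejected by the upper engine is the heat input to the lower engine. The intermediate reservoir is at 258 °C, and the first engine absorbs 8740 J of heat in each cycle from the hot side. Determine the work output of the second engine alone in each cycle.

T_H = 332 °C → 332 + 273.15 = 605.15 K.
T_C = 63 °F → (63 − 32) × 5/9 = 17.22 °C = 290.37 K.
T_m = 258 °C → 258 + 273.15 = 531.15 K.
Heat entering the second stage: Q_m = Q_H·(T_m/T_H) = 8740 × 531.15/605.15 = 7670 J.
Second-stage efficiency η₂ = 1 − T_C/T_m = 1 − 290.37/531.15 = 0.4533, so W₂ = η₂·Q_m = 3480 J.

W₂ ≈ 3480 J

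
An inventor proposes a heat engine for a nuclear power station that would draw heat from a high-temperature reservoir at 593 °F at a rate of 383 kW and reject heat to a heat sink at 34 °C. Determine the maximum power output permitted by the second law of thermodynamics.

Ẇ_max ≈ 182 kW

T_H = 593 °F → (593 − 32) × 5/9 = 311.67 °C = 584.82 K.
T_C = 34 °C → 34 + 273.15 = 307.15 K.
No engine can exceed the Carnot limit: η_max = 1 − T_C/T_H = 1 − 307.15/584.82 = 0.4748.
W_max = η_max · Q_H = 0.4748 × 383 = 182 kW.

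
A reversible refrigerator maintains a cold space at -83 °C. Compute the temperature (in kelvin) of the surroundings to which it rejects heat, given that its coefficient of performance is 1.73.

T_H ≈ 300 K

T_C = -83 °C → -83 + 273.15 = 190.15 K.
COP_R = T_C/(T_H − T_C) ⇒ T_H = T_C·(1 + 1/COP_R) = 190.15 × (1 + 1/1.73) = 300 K.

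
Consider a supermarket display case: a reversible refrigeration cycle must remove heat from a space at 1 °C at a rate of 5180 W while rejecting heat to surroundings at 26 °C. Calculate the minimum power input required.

T_H = 26 °C → 26 + 273.15 = 299.15 K.
T_C = 1 °C → 1 + 273.15 = 274.15 K.
Carnot COP: COP_R = T_C/(T_H − T_C) = 274.15/25.00 = 10.9660.
W = Q_C/COP_R = 5180/10.9660 = 472 W.

Ẇ_in ≈ 472 W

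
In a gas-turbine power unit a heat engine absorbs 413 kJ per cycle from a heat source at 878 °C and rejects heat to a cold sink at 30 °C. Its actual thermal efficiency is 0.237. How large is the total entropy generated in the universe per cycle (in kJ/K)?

T_H = 878 °C → 878 + 273.15 = 1151.15 K.
T_C = 30 °C → 30 + 273.15 = 303.15 K.
W = η·Q_H = 0.237 × 413 = 97.88 kJ, so Q_C = Q_H − W = 315.1 kJ.
Reservoir entropy changes: ΔS_H = −Q_H/T_H = −413/1151.15 = -0.3588 kJ/K and ΔS_C = +Q_C/T_C = 315.1/303.15 = 1.039 kJ/K.
ΔS_univ = −Q_H/T_H + Q_C/T_C = 0.6807 kJ/K (> 0, since η = 0.237 < η_Carnot = 0.737).

ΔS_univ ≈ 0.6807 kJ/K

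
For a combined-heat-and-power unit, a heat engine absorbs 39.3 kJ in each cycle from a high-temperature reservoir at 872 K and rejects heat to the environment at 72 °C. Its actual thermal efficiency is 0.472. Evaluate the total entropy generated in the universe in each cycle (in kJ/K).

T_C = 72 °C → 72 + 273.15 = 345.15 K.
W = η·Q_H = 0.472 × 39.3 = 18.55 kJ, so Q_C = Q_H − W = 20.75 kJ.
Entropy balance on the reservoirs: −Q_H/T_H = -0.04507 kJ/K, +Q_C/T_C = 0.06012 kJ/K.
ΔS_univ = −Q_H/T_H + Q_C/T_C = 0.0151 kJ/K (> 0, since η = 0.472 < η_Carnot = 0.604).

ΔS_univ ≈ 0.0151 kJ/K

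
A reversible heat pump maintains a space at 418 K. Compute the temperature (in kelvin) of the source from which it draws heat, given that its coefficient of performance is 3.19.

T_C ≈ 287 K

COP_HP = T_H/(T_H − T_C) ⇒ T_C = T_H·(COP_HP − 1)/COP_HP = 418.00 × (3.19 − 1)/3.19 = 287 K.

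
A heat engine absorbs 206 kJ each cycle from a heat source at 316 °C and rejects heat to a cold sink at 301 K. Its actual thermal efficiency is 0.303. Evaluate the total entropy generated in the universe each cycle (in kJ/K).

ΔS_univ ≈ 0.127 kJ/K

T_H = 316 °C → 316 + 273.15 = 589.15 K.
W = η·Q_H = 0.303 × 206 = 62.42 kJ, so Q_C = Q_H − W = 143.6 kJ.
Reservoir entropy changes: ΔS_H = −Q_H/T_H = −206/589.15 = -0.3497 kJ/K and ΔS_C = +Q_C/T_C = 143.6/301.00 = 0.4770 kJ/K.
ΔS_univ = −Q_H/T_H + Q_C/T_C = 0.127 kJ/K (> 0, since η = 0.303 < η_Carnot = 0.489).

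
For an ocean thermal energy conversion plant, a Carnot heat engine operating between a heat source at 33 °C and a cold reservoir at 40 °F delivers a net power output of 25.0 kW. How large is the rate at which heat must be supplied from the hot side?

T_H = 33 °C → 33 + 273.15 = 306.15 K.
T_C = 40 °F → (40 − 32) × 5/9 = 4.44 °C = 277.59 K.
Carnot efficiency: η = 1 − T_C/T_H = 1 − 277.59/306.15 = 0.0933.
Q_H = W/η = 25.0/0.0933 = 268 kW.

Q̇_H ≈ 268 kW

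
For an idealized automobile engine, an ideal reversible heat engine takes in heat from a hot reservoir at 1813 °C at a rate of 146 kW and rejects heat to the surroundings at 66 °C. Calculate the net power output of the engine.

Ẇ ≈ 122.3 kW

T_H = 1813 °C → 1813 + 273.15 = 2086.15 K.
T_C = 66 °C → 66 + 273.15 = 339.15 K.
Carnot efficiency: η = 1 − T_C/T_H = 1 − 339.15/2086.15 = 0.8374.
W = η·Q_H = 0.8374 × 146 = 122.3 kW.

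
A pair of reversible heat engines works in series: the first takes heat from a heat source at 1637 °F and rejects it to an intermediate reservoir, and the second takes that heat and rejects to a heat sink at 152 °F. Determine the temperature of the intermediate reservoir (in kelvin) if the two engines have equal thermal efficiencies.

T_m ≈ 629.1 K

T_H = 1637 °F → (1637 − 32) × 5/9 = 891.67 °C = 1164.82 K.
T_C = 152 °F → (152 − 32) × 5/9 = 66.67 °C = 339.82 K.
Equal efficiencies require 1 − T_m/T_H = 1 − T_C/T_m, i.e. T_m/T_H = T_C/T_m, so T_m = √(T_H·T_C) = √(1164.82 × 339.82) = 629.1 K.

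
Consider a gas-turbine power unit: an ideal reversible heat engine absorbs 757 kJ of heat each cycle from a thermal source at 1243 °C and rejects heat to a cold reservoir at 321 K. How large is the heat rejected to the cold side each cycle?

Q_C ≈ 160 kJ

T_H = 1243 °C → 1243 + 273.15 = 1516.15 K.
Carnot efficiency: η = 1 − T_C/T_H = 1 − 321.00/1516.15 = 0.7883.
For a reversible cycle Q_C/Q_H = T_C/T_H, so Q_C = 757 × 321.00/1516.15 = 160 kJ.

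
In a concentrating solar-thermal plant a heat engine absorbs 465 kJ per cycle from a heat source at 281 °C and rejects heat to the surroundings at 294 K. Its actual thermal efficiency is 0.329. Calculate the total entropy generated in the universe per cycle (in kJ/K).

T_H = 281 °C → 281 + 273.15 = 554.15 K.
W = η·Q_H = 0.329 × 465 = 153.0 kJ, so Q_C = Q_H − W = 312.0 kJ.
The hot reservoir loses entropy Q_H/T_H = 465/554.15 = 0.8391 kJ/K; the cold reservoir gains Q_C/T_C = 312.0/294.00 = 1.061 kJ/K.
ΔS_univ = −Q_H/T_H + Q_C/T_C = 0.222 kJ/K (> 0, since η = 0.329 < η_Carnot = 0.469).

ΔS_univ ≈ 0.222 kJ/K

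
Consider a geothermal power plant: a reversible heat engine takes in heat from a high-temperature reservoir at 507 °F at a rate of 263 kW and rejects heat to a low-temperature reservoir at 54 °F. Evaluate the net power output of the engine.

Ẇ ≈ 123 kW

T_H = 507 °F → (507 − 32) × 5/9 = 263.89 °C = 537.04 K.
T_C = 54 °F → (54 − 32) × 5/9 = 12.22 °C = 285.37 K.
For a reversible engine, η = 1 − T_C/T_H = 1 − 285.37/537.04 = 0.4686.
W = η·Q_H = 0.4686 × 263 = 123 kW.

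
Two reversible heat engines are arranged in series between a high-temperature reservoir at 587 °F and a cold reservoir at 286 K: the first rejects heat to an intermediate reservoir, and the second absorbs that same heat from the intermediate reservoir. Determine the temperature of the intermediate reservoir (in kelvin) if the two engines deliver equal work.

T_H = 587 °F → (587 − 32) × 5/9 = 308.33 °C = 581.48 K.
For reversible stages Q_m = Q_H·(T_m/T_H). Setting W₁ = Q_H(1 − T_m/T_H) equal to W₂ = Q_m(1 − T_C/T_m) = Q_H·(T_m − T_C)/T_H gives T_H − T_m = T_m − T_C, so T_m = (T_H + T_C)/2 = (581.48 + 286.00)/2 = 434 K.

T_m ≈ 434 K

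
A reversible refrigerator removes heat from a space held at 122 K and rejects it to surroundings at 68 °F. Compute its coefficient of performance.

COP_R ≈ 0.713

T_H = 68 °F → (68 − 32) × 5/9 = 20.00 °C = 293.15 K.
COP_R = T_C/(T_H − T_C) = 122.00/(293.15 − 122.00) = 0.713.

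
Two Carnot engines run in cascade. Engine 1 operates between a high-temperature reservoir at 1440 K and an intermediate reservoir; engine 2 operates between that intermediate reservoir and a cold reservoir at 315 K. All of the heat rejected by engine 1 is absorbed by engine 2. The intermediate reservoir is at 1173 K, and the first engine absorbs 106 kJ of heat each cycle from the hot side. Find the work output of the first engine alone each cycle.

W₁ ≈ 19.7 kJ

First-stage efficiency η₁ = 1 − T_m/T_H = 1 − 1173.00/1440.00 = 0.1854.
W₁ = η₁·Q_H = 0.1854 × 106 = 19.7 kJ.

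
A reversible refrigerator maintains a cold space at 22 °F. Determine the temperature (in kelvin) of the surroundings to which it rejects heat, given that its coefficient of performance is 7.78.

T_C = 22 °F → (22 − 32) × 5/9 = -5.56 °C = 267.59 K.
COP_R = T_C/(T_H − T_C) ⇒ T_H = T_C·(1 + 1/COP_R) = 267.59 × (1 + 1/7.78) = 302.0 K.

T_H ≈ 302.0 K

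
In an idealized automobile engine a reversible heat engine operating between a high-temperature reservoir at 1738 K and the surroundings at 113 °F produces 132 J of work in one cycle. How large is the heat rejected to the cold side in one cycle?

T_C = 113 °F → (113 − 32) × 5/9 = 45.00 °C = 318.15 K.
Carnot efficiency: η = 1 − T_C/T_H = 1 − 318.15/1738.00 = 0.8169.
Since Q_C/Q_H = T_C/T_H and Q_H = W/η, Q_C = W·T_C/(T_H − T_C) = 132 × 318.15/1419.85 = 29.58 J.

Q_C ≈ 29.58 J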